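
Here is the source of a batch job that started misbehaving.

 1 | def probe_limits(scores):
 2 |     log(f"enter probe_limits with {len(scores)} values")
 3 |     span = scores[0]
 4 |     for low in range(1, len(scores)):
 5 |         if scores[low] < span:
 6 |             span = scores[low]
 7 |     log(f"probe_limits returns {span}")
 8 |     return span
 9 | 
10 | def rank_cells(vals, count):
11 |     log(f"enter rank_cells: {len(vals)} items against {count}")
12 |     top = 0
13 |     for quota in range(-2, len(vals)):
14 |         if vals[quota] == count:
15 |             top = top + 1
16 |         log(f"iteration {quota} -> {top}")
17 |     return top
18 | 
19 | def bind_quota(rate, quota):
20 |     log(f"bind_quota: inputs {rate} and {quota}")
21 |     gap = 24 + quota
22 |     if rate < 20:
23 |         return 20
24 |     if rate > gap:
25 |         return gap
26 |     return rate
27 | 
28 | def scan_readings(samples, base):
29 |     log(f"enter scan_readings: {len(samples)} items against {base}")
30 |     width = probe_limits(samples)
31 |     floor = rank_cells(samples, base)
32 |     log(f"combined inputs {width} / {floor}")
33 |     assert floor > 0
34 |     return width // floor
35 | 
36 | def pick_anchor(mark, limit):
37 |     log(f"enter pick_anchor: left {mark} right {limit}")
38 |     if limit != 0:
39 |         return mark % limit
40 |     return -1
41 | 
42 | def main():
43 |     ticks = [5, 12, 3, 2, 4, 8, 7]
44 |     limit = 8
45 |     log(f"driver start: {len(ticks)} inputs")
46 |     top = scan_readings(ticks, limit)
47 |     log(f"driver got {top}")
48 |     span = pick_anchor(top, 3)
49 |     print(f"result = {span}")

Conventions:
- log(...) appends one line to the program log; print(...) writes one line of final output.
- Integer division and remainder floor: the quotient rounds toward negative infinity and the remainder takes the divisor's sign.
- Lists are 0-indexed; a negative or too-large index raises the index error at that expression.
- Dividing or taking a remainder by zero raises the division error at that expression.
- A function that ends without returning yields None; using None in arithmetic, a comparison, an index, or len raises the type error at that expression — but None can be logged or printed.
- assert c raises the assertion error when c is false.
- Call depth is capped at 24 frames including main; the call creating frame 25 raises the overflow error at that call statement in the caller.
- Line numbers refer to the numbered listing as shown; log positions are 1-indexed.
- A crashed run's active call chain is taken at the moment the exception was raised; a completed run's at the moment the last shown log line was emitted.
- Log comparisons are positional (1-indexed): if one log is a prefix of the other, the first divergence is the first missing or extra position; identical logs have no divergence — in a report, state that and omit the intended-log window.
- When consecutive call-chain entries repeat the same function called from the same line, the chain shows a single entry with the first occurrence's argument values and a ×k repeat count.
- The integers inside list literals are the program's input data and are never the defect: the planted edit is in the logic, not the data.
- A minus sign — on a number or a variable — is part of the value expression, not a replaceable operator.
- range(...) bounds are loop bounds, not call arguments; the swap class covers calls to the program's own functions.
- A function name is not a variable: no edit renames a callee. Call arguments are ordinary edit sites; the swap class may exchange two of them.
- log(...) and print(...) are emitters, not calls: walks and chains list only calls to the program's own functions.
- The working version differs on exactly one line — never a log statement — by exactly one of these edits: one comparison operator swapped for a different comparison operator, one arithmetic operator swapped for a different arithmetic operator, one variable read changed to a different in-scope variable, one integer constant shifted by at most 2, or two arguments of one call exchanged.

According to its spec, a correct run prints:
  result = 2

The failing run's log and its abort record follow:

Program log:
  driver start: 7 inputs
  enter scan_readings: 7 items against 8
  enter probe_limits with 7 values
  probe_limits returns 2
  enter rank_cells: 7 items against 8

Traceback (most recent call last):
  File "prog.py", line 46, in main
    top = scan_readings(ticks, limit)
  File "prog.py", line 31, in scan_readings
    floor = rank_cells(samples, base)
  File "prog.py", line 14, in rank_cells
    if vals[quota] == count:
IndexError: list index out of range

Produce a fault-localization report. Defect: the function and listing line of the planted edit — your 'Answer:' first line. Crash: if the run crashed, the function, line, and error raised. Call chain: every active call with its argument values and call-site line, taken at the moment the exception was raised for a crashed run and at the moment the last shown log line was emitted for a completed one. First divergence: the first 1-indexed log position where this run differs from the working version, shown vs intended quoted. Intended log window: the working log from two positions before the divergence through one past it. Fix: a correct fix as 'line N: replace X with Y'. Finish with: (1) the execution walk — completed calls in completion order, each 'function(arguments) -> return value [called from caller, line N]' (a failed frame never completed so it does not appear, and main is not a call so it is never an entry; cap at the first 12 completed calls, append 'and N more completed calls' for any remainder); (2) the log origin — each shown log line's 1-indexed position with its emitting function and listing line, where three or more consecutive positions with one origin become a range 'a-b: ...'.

Answer: the defect is in rank_cells at line 13.
Core observation: A complete run would log 'iteration 0 -> 0' next, but this one stopped at 5 lines.
Crash: rank_cells, line 14, IndexError.
Call chain: main -> scan_readings([5, 12, 3, 2, 4, 8, 7], 8) (called at line 46) -> rank_cells([5, 12, 3, 2, 4, 8, 7], 8) (called at line 31).
First divergence: position 6; the shown log stops at 5 lines while the working version next logs 'iteration 0 -> 0'.
Intended log window:
  4: probe_limits returns 2
  5: enter rank_cells: 7 items against 8
  6: iteration 0 -> 0
  7: iteration 1 -> 0
Execution walk:
  probe_limits([5, 12, 3, 2, 4, 8, 7]) -> 2  [called from scan_readings, line 30]
Log line origins:
  1: emitted by main (line 45)
  2: emitted by scan_readings (line 29)
  3: emitted by probe_limits (line 2)
  4: emitted by probe_limits (line 7)
  5: emitted by rank_cells (line 11)
A correct fix: line 13: replace `-2` with `0`.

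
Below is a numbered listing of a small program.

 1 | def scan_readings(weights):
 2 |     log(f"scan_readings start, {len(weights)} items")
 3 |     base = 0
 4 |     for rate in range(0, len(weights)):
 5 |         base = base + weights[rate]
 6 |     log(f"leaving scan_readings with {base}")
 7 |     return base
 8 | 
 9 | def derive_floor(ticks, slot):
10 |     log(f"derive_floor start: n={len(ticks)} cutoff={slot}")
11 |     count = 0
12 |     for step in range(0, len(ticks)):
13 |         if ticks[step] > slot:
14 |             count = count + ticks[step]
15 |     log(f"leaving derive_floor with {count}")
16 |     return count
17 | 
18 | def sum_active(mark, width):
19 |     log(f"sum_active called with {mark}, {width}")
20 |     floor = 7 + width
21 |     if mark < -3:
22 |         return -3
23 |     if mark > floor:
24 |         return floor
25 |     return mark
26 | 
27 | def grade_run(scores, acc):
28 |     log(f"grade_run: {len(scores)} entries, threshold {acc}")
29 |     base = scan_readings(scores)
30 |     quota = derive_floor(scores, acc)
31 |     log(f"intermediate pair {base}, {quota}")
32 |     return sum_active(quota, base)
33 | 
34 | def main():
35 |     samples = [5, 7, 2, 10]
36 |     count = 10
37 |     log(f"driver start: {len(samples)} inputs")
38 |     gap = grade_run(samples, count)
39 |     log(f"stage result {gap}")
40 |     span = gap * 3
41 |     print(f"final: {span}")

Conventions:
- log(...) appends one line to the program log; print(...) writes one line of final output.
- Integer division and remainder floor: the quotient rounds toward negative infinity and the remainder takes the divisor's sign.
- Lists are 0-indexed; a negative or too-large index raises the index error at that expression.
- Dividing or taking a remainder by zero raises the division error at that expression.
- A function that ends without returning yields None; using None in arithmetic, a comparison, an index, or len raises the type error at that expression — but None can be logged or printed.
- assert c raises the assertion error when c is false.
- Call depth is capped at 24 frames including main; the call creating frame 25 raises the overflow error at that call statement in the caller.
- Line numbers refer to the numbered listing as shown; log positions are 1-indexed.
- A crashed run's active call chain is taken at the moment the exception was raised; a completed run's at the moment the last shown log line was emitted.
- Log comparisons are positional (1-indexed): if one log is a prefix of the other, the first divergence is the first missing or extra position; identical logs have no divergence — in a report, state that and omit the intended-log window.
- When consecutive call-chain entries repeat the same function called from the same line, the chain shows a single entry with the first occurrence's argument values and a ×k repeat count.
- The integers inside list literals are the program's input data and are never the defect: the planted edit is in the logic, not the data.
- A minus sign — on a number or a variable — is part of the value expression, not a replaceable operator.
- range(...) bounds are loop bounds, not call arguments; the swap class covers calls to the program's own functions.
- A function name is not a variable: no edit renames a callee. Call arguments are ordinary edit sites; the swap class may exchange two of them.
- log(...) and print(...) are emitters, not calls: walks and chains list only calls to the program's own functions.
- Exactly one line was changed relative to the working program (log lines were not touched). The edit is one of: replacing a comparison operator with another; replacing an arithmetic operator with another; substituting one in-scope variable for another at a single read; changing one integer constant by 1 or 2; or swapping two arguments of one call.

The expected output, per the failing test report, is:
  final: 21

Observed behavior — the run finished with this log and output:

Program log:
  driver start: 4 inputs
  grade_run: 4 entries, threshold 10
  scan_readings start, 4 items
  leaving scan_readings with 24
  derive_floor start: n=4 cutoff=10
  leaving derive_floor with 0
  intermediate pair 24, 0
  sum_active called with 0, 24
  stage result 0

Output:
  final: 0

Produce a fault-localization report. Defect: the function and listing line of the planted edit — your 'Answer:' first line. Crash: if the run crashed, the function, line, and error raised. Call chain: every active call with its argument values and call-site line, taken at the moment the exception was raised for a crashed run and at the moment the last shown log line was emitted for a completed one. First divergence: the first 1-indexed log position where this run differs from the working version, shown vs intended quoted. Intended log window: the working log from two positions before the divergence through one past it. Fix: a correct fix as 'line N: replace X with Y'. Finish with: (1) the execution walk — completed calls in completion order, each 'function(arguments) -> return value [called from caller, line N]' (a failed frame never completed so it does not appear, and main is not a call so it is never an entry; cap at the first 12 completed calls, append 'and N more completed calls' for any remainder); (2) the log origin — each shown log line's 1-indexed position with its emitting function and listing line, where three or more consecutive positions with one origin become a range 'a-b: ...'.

Answer: the defect is in grade_run at line 32.
Key observation: Log line 8 is where behavior first shows: 'sum_active called with 0, 24' appears instead of 'sum_active called with 24, 0'.
Call chain: main.
First divergence: position 8 — shown 'sum_active called with 0, 24', intended 'sum_active called with 24, 0'.
Intended log window:
  6: leaving derive_floor with 0
  7: intermediate pair 24, 0
  8: sum_active called with 24, 0
  9: stage result 7
Execution walk:
  scan_readings([5, 7, 2, 10]) -> 24  [called from grade_run, line 29]
  derive_floor([5, 7, 2, 10], 10) -> 0  [called from grade_run, line 30]
  sum_active(0, 24) -> 0  [called from grade_run, line 32]
  grade_run([5, 7, 2, 10], 10) -> 0  [called from main, line 38]
Origin of each log line:
  1 — main, line 37
  2 — grade_run, line 28
  3 — scan_readings, line 2
  4 — scan_readings, line 6
  5 — derive_floor, line 10
  6 — derive_floor, line 15
  7 — grade_run, line 31
  8 — sum_active, line 19
  9 — main, line 39
A correct fix: line 32: replace `sum_active(quota, base)` with `sum_active(base, quota)`.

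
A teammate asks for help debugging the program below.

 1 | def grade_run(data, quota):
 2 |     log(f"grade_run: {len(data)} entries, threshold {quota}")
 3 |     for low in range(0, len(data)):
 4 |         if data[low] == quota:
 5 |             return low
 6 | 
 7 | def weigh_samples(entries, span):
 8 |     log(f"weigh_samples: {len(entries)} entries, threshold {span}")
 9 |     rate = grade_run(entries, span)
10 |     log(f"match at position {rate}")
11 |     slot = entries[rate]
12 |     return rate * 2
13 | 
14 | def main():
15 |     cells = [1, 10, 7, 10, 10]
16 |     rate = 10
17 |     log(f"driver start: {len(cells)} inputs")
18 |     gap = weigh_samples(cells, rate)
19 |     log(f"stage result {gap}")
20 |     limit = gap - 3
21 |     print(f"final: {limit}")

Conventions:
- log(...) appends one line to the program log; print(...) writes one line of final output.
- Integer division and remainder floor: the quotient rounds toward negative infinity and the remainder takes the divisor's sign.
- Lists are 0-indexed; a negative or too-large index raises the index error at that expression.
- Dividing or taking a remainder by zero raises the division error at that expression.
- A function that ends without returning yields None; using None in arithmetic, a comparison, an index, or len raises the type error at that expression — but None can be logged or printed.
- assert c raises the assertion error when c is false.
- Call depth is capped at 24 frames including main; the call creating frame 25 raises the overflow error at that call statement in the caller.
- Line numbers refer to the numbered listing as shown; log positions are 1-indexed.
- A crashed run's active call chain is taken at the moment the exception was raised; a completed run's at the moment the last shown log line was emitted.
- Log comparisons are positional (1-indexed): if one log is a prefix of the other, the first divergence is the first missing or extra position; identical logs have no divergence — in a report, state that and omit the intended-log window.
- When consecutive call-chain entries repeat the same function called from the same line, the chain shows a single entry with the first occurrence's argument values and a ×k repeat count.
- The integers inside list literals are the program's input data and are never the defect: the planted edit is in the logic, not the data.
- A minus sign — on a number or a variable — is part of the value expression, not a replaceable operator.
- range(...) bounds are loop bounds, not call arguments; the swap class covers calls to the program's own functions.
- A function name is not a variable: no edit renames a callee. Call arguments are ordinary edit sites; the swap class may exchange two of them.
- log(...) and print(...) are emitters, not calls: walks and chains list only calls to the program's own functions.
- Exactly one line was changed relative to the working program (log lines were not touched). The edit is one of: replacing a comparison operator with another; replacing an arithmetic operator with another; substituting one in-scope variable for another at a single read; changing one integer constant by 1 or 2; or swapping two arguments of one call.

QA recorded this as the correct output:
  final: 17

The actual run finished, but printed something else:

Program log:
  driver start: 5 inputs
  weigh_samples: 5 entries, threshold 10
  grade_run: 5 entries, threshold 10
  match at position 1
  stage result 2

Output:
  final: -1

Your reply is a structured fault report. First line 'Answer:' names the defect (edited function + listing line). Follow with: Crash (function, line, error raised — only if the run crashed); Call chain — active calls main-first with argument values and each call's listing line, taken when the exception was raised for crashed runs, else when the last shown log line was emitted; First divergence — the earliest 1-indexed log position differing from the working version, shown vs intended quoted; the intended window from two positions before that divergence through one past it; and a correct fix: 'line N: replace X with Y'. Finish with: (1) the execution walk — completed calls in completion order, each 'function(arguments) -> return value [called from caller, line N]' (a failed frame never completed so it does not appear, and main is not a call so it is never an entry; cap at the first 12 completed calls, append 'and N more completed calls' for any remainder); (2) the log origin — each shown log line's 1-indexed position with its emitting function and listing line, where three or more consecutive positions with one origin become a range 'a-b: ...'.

Answer: the defect is in weigh_samples at line 12.
The tell: The earliest visible damage is log position 5 — 'stage result 2' rather than the intended 'stage result 20'.
Call chain: main.
First divergence: position 5 — shown 'stage result 2', intended 'stage result 20'.
Intended log window:
  3: grade_run: 5 entries, threshold 10
  4: match at position 1
  5: stage result 20
Execution walk:
  grade_run([1, 10, 7, 10, 10], 10) -> 1  [called from weigh_samples, line 9]
  weigh_samples([1, 10, 7, 10, 10], 10) -> 2  [called from main, line 18]
Log origin:
  1 — main, line 17
  2 — weigh_samples, line 8
  3 — grade_run, line 2
  4 — weigh_samples, line 10
  5 — main, line 19
A correct fix: line 12: replace `rate` with `slot`.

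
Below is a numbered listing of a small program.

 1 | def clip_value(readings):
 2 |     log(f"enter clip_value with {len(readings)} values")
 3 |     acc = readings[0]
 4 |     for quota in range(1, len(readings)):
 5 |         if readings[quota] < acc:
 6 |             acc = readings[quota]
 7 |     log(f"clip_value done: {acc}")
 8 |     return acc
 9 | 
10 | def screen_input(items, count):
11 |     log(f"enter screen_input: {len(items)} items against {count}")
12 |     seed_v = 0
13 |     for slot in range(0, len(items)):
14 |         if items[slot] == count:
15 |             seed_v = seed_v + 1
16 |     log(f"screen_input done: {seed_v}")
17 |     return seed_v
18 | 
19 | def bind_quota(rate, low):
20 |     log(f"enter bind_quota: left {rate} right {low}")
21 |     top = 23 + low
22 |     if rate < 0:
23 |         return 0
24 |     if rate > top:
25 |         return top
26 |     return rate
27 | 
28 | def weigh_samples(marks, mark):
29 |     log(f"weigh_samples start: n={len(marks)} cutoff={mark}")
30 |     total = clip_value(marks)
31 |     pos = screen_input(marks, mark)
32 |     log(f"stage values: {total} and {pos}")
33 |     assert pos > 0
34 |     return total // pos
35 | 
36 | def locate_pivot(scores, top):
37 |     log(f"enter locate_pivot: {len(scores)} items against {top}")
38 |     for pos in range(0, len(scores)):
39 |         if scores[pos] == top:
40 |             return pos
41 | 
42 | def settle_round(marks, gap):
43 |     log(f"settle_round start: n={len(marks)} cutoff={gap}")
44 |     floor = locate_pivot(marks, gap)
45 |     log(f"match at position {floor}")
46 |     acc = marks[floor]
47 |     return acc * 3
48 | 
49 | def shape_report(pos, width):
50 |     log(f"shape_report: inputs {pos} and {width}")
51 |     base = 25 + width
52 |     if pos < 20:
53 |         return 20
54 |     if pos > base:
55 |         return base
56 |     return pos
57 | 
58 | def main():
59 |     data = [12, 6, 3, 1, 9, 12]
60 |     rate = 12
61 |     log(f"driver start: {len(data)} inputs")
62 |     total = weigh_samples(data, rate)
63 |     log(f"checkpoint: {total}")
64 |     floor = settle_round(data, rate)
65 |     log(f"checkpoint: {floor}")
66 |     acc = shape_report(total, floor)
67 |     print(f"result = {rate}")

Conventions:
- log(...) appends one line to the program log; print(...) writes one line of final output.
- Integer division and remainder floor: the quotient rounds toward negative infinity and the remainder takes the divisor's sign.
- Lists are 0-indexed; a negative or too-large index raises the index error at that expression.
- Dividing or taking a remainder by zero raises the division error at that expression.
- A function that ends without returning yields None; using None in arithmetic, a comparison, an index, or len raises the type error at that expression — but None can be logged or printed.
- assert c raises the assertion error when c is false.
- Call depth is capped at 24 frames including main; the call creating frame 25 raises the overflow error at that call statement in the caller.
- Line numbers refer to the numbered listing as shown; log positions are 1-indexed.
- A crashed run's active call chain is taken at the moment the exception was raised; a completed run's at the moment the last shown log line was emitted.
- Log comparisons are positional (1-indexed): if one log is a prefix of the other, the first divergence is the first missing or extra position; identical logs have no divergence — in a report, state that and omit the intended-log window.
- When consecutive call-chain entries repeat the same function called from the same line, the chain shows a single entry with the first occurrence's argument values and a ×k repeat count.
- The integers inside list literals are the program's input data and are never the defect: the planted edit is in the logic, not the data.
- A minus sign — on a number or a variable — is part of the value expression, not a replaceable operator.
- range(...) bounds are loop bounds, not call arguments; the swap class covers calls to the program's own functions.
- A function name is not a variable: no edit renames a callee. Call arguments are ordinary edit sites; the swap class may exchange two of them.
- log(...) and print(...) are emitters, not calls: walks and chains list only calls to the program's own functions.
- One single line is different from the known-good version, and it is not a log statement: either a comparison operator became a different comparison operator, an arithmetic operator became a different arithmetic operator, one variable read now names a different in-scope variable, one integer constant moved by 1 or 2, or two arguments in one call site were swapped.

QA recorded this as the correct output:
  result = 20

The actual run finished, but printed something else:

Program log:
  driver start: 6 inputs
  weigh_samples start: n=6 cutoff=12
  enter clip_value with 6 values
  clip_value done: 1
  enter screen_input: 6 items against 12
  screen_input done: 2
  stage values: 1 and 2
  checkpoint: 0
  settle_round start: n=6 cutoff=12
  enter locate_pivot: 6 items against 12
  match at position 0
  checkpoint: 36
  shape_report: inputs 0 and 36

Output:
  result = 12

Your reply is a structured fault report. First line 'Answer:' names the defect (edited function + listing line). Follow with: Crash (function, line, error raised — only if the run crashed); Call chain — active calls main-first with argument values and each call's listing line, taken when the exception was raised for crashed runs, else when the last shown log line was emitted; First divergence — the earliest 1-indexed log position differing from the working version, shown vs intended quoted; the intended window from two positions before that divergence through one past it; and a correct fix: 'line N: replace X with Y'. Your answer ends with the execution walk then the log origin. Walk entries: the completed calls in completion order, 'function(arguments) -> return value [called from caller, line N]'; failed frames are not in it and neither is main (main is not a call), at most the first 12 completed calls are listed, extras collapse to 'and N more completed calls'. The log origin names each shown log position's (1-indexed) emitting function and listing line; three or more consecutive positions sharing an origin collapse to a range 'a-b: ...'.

Answer: the defect is in main at line 67.
Core observation: The two runs log identically and part ways only at the printed values.
Call chain: main -> shape_report(0, 36) (called at line 66).
First divergence: none; the two logs match at every position.
Execution walk:
  clip_value([12, 6, 3, 1, 9, 12]) -> 1  [called from weigh_samples, line 30]
  screen_input([12, 6, 3, 1, 9, 12], 12) -> 2  [called from weigh_samples, line 31]
  weigh_samples([12, 6, 3, 1, 9, 12], 12) -> 0  [called from main, line 62]
  locate_pivot([12, 6, 3, 1, 9, 12], 12) -> 0  [called from settle_round, line 44]
  settle_round([12, 6, 3, 1, 9, 12], 12) -> 36  [called from main, line 64]
  shape_report(0, 36) -> 20  [called from main, line 66]
Log origins:
  1: emitted by main (line 61)
  2: emitted by weigh_samples (line 29)
  3: emitted by clip_value (line 2)
  4: emitted by clip_value (line 7)
  5: emitted by screen_input (line 11)
  6: emitted by screen_input (line 16)
  7: emitted by weigh_samples (line 32)
  8: emitted by main (line 63)
  9: emitted by settle_round (line 43)
  10: emitted by locate_pivot (line 37)
  11: emitted by settle_round (line 45)
  12: emitted by main (line 65)
  13: emitted by shape_report (line 50)
A correct fix: line 67: replace `rate` with `acc`.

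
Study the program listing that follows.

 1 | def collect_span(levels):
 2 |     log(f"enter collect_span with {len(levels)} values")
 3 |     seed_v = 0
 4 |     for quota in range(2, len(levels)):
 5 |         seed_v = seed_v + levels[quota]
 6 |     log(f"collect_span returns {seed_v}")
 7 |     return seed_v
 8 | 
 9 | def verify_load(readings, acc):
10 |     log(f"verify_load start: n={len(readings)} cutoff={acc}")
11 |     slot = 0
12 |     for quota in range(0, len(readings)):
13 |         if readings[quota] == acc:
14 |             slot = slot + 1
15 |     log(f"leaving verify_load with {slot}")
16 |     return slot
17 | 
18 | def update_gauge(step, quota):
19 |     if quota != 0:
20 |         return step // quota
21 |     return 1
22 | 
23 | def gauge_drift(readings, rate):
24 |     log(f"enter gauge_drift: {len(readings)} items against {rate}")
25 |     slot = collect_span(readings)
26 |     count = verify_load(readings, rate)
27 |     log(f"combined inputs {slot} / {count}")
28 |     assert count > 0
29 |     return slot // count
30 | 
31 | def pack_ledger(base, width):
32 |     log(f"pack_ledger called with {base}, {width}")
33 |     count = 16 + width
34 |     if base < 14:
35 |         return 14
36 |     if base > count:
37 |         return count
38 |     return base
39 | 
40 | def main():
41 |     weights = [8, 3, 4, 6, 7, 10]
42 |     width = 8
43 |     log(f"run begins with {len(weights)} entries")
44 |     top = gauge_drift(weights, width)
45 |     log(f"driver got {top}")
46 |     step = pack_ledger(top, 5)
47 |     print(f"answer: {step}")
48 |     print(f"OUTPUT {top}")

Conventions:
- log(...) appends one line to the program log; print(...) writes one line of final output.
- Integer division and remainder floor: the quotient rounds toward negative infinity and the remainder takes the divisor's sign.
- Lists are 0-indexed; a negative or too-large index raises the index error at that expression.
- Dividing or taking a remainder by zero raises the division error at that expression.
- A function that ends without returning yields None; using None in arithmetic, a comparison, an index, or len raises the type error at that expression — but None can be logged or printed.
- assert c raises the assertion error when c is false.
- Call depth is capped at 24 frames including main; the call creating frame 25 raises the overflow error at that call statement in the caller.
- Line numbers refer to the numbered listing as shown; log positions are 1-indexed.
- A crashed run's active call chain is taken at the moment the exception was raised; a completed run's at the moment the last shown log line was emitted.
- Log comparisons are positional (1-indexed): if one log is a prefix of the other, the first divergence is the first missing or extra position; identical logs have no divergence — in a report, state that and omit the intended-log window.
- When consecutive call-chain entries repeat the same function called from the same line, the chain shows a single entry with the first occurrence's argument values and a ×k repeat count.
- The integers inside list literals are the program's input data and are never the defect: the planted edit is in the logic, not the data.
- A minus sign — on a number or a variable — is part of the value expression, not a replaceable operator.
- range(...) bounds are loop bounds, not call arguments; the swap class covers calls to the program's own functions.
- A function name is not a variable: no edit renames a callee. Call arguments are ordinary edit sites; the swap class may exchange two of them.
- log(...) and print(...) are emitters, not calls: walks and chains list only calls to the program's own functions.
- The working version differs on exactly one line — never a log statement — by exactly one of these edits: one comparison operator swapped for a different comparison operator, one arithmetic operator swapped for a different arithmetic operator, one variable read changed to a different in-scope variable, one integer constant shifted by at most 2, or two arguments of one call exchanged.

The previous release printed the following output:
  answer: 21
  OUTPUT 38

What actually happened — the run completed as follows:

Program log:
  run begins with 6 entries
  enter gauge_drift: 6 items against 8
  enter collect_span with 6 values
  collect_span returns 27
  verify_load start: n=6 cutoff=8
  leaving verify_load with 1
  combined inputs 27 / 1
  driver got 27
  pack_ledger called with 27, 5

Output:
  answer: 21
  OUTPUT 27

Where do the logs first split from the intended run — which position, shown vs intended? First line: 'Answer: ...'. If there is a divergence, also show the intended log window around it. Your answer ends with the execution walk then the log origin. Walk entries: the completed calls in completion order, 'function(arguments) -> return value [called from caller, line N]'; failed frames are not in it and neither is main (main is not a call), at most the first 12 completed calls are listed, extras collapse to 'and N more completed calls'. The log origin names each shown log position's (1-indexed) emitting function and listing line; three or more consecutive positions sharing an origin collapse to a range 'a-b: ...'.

Answer: position 4 — the shown line 'collect_span returns 27' should read 'collect_span returns 38'.
Intended log window:
  2: enter gauge_drift: 6 items against 8
  3: enter collect_span with 6 values
  4: collect_span returns 38
  5: verify_load start: n=6 cutoff=8
Execution walk:
  collect_span([8, 3, 4, 6, 7, 10]) -> 27  [called from gauge_drift, line 25]
  verify_load([8, 3, 4, 6, 7, 10], 8) -> 1  [called from gauge_drift, line 26]
  gauge_drift([8, 3, 4, 6, 7, 10], 8) -> 27  [called from main, line 44]
  pack_ledger(27, 5) -> 21  [called from main, line 46]
Log line origins:
  1: logged in main at line 43
  2: logged in gauge_drift at line 24
  3: logged in collect_span at line 2
  4: logged in collect_span at line 6
  5: logged in verify_load at line 10
  6: logged in verify_load at line 15
  7: logged in gauge_drift at line 27
  8: logged in main at line 45
  9: logged in pack_ledger at line 32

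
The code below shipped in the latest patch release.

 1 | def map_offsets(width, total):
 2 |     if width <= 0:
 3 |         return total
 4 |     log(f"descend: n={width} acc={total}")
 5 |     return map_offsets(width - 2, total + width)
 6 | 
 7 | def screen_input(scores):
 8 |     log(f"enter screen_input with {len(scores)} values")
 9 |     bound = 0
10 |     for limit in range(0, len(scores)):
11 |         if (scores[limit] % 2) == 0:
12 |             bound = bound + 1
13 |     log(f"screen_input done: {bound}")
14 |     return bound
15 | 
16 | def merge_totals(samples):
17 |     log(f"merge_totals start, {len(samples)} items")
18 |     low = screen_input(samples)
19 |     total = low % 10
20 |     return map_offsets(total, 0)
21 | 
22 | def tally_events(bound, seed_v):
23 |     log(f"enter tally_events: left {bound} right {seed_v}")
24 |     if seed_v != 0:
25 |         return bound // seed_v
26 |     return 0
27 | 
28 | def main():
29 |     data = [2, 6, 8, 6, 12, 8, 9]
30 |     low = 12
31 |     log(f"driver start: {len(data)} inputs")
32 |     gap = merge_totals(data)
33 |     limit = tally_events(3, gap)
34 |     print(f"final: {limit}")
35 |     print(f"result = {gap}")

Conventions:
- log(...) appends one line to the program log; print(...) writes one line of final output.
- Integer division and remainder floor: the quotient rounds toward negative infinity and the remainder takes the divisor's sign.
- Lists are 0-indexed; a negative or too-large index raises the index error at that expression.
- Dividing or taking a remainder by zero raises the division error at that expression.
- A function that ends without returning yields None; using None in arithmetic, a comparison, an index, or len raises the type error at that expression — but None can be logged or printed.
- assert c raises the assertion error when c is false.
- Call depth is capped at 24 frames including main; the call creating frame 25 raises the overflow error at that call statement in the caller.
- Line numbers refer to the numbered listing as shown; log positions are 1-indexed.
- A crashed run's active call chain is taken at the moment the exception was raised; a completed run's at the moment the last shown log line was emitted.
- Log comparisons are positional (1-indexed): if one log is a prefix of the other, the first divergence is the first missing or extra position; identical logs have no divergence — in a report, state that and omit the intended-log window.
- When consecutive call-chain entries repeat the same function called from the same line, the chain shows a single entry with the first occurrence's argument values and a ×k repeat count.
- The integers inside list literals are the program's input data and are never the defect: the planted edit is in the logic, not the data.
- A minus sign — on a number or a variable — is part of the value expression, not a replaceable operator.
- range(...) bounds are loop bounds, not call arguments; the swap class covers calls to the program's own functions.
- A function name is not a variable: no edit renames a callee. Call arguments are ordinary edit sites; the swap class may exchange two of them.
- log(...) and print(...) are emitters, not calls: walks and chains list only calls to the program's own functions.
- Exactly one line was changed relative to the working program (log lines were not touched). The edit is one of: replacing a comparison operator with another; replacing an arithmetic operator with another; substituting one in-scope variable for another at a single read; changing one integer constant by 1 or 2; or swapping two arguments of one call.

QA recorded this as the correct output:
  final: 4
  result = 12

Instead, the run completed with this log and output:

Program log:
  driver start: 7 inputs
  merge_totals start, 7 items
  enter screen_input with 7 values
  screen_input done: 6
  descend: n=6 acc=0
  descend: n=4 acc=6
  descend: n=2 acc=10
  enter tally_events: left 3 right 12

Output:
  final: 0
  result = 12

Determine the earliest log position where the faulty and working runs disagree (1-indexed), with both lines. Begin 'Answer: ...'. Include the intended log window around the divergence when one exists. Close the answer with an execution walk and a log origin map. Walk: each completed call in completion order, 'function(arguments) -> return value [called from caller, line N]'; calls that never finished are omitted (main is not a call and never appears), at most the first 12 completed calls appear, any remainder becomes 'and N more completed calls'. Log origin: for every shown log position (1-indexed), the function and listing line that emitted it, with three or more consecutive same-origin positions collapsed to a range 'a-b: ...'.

Answer: at position 8 the run shows 'enter tally_events: left 3 right 12' where the working version logs 'enter tally_events: left 12 right 3'.
Intended log window:
  6: descend: n=4 acc=6
  7: descend: n=2 acc=10
  8: enter tally_events: left 12 right 3
Execution walk:
  screen_input([2, 6, 8, 6, 12, 8, 9]) -> 6  [called from merge_totals, line 18]
  map_offsets(0, 12) -> 12  [called from map_offsets, line 5]
  map_offsets(2, 10) -> 12  [called from map_offsets, line 5]
  map_offsets(4, 6) -> 12  [called from map_offsets, line 5]
  map_offsets(6, 0) -> 12  [called from merge_totals, line 20]
  merge_totals([2, 6, 8, 6, 12, 8, 9]) -> 12  [called from main, line 32]
  tally_events(3, 12) -> 0  [called from main, line 33]
Log line origins:
  1: emitted by main (line 31)
  2: emitted by merge_totals (line 17)
  3: emitted by screen_input (line 8)
  4: emitted by screen_input (line 13)
  5-7: emitted by map_offsets (line 4)
  8: emitted by tally_events (line 23)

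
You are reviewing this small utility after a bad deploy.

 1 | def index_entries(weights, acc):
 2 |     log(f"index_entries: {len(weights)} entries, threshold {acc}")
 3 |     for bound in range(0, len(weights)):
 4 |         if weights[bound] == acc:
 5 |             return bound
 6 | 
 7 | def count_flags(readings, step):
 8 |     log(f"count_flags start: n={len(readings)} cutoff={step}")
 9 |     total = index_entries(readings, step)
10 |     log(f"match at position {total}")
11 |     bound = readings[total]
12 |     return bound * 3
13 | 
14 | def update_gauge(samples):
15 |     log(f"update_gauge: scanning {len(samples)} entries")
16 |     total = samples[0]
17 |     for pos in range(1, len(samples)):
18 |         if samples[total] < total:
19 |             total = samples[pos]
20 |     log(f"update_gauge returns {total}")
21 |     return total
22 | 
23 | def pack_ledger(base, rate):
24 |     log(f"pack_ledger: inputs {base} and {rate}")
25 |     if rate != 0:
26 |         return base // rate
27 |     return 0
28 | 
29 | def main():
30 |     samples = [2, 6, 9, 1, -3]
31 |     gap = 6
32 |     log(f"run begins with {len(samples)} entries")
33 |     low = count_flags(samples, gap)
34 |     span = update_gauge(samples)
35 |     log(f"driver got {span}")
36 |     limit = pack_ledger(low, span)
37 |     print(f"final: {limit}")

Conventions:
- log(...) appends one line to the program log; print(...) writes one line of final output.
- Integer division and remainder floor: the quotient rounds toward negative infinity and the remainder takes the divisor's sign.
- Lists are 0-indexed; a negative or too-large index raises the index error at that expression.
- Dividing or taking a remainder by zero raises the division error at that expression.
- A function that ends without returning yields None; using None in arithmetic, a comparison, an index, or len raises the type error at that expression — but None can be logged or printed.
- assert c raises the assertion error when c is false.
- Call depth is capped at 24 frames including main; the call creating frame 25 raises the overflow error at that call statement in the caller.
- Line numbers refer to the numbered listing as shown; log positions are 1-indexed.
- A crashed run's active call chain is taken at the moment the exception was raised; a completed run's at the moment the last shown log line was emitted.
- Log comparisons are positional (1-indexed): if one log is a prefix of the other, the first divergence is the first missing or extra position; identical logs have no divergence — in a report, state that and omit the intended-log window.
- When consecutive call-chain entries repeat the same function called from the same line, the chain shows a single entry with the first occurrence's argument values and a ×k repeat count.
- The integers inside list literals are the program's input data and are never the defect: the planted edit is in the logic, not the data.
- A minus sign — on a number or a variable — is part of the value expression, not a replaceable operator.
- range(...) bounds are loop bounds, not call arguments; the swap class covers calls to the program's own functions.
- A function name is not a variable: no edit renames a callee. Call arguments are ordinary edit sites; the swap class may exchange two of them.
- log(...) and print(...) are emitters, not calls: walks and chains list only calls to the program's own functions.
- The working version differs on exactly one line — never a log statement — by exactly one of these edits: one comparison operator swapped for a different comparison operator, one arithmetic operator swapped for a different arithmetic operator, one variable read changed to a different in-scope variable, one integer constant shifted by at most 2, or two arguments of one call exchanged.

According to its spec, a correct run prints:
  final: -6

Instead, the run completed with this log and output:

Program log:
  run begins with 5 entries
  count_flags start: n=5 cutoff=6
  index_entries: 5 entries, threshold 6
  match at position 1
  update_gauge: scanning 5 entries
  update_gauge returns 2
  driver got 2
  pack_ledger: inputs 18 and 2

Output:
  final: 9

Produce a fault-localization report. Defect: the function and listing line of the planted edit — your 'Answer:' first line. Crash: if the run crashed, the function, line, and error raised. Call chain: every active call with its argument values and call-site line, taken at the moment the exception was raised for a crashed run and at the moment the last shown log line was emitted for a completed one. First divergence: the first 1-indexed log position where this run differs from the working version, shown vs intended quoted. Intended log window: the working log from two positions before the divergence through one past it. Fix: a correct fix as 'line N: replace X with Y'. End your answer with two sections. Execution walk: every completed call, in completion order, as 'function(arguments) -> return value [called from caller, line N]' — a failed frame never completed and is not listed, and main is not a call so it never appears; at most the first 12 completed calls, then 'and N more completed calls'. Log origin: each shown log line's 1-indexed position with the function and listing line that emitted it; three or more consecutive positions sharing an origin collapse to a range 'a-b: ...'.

Answer: the defect is in update_gauge at line 18.
Key observation: The earliest visible damage is log position 6 — 'update_gauge returns 2' rather than the intended 'update_gauge returns -3'.
Call chain: main -> pack_ledger(18, 2) (called at line 36).
First divergence: position 6 — the shown line 'update_gauge returns 2' should read 'update_gauge returns -3'.
Intended log window:
  4: match at position 1
  5: update_gauge: scanning 5 entries
  6: update_gauge returns -3
  7: driver got -3
Execution walk:
  index_entries([2, 6, 9, 1, -3], 6) -> 1  [called from count_flags, line 9]
  count_flags([2, 6, 9, 1, -3], 6) -> 18  [called from main, line 33]
  update_gauge([2, 6, 9, 1, -3]) -> 2  [called from main, line 34]
  pack_ledger(18, 2) -> 9  [called from main, line 36]
Log origins:
  1: logged in main at line 32
  2: logged in count_flags at line 8
  3: logged in index_entries at line 2
  4: logged in count_flags at line 10
  5: logged in update_gauge at line 15
  6: logged in update_gauge at line 20
  7: logged in main at line 35
  8: logged in pack_ledger at line 24
A correct fix: line 18: replace `samples[total]` with `samples[pos]`.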